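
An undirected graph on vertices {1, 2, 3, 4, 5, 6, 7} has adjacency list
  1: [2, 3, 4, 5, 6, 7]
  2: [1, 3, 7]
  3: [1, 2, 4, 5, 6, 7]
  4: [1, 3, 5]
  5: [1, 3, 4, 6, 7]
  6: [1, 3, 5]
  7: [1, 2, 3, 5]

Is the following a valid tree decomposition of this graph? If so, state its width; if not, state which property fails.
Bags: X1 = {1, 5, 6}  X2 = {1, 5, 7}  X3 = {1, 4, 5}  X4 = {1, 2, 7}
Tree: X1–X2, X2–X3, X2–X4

A tree decomposition must satisfy three properties: every vertex lies in some bag; for every edge, both endpoints lie together in some bag; and for every vertex, the bags containing it form a connected subtree. Here vertex 3 appears in no bag, so the decomposition is invalid.

No — vertex 3 appears in no bag.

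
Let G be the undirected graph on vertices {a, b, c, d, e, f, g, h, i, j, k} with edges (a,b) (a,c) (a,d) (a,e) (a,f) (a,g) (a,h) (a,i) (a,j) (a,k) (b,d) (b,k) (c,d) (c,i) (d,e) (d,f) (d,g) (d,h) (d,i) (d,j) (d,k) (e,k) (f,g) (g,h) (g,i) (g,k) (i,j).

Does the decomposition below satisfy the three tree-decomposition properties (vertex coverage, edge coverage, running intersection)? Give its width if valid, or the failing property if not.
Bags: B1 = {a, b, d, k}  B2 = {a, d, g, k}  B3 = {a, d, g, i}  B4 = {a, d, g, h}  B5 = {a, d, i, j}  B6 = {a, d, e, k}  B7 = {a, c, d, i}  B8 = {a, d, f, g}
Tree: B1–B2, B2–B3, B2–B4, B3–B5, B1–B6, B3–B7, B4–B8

Vertex coverage: the bags together contain {a, b, c, d, e, f, g, h, i, j, k}, the full vertex set. Edge coverage: each edge of G has both endpoints in at least one bag. Running intersection: for every vertex, the bags containing it form a connected subtree. All three properties hold, so this is a valid tree decomposition of width max|bag| − 1 = 3, and hence tw(G) ≤ 3.

Yes; width 3.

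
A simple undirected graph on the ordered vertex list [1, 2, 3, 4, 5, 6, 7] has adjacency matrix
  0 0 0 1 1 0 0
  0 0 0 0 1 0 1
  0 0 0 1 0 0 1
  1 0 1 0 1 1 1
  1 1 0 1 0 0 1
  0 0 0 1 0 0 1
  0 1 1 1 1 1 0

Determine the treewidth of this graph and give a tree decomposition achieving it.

Each bag holds 3 vertices, so the decomposition has width 2, which upper-bounds the treewidth. For the lower bound, the 3 vertices {2, 5, 7} are pairwise adjacent, and any tree decomposition puts a clique entirely inside one bag — forcing width ≥ 2. The upper and lower bounds meet at 2, so that is the treewidth.

Treewidth 2.
One such decomposition:
Bags: B1 = {4, 5, 7}  B2 = {1, 4, 5}  B3 = {2, 5, 7}  B4 = {4, 6, 7}  B5 = {3, 4, 7}
Tree: B1–B2, B1–B3, B1–B4, B1–B5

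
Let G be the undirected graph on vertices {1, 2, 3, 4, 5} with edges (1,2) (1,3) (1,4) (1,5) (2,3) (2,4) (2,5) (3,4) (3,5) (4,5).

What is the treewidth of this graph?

4

A width-4 tree decomposition is:
Bags: B1 = {1, 2, 3, 4, 5}
Tree: (single bag)
With just one bag of size 5, the width is 5 − 1 = 4, so tw(G) ≤ 4. Conversely, {1, 2, 3, 4, 5} is a clique of size 5, and the vertices of any clique must share a bag in every tree decomposition; so some bag has ≥ 5 vertices and tw(G) ≥ 4. Therefore the treewidth is 4.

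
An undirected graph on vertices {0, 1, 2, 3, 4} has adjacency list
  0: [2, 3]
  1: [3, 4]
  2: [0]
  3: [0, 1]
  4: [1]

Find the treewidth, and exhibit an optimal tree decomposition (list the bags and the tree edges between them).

The largest bag has 2 vertices, giving width 1; this decomposition certifies tw(G) ≤ 1. G has an edge, so its treewidth is at least 1. Combining the bounds, tw(G) = 1.

Treewidth 1.
One such decomposition:
Bags: B1 = {0, 3}  B2 = {1, 3}  B3 = {1, 4}  B4 = {0, 2}
Tree: B1–B2, B2–B3, B1–B4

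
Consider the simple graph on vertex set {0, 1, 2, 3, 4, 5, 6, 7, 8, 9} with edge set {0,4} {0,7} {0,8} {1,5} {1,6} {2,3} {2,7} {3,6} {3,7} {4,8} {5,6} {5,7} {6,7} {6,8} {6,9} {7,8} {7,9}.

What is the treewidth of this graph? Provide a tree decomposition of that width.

Each bag holds 3 vertices, so the decomposition has width 2, which upper-bounds the treewidth. On the other hand G contains the 3-clique {1, 5, 6}. A clique must lie in a single bag of any decomposition, so no decomposition can have width below 2. Hence tw(G) = 2 exactly.

Treewidth 2.
One optimal decomposition is:
Bags: B1 = {6, 7, 8}  B2 = {3, 6, 7}  B3 = {2, 3, 7}  B4 = {5, 6, 7}  B5 = {6, 7, 9}  B6 = {0, 7, 8}  B7 = {0, 4, 8}  B8 = {1, 5, 6}
Tree: B1–B2, B2–B3, B2–B4, B4–B5, B1–B6, B6–B7, B4–B8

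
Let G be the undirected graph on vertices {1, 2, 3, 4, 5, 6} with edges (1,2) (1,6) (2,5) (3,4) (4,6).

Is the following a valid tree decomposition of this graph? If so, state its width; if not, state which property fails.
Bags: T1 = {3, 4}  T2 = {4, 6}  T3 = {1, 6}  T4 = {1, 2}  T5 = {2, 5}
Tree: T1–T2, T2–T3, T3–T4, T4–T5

Vertex coverage: the bags together contain {1, 2, 3, 4, 5, 6}, the full vertex set. Edge coverage: each edge of G has both endpoints in at least one bag. Running intersection: for every vertex, the bags containing it form a connected subtree. All three properties hold, so this is a valid tree decomposition of width max|bag| − 1 = 1, and hence tw(G) ≤ 1.

Yes; width 1.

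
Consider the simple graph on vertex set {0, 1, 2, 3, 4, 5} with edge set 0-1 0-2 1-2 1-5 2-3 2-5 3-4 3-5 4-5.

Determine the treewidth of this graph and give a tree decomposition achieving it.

Treewidth 2.
Bags: B1 = {0, 1, 2}  B2 = {1, 2, 5}  B3 = {2, 3, 5}  B4 = {3, 4, 5}
Tree: B1–B2, B2–B3, B3–B4

Each bag holds 3 vertices, so the decomposition has width 2, which upper-bounds the treewidth. For the lower bound, the 3 vertices {0, 1, 2} are pairwise adjacent, and any tree decomposition puts a clique entirely inside one bag — forcing width ≥ 2. Combining the bounds, tw(G) = 2.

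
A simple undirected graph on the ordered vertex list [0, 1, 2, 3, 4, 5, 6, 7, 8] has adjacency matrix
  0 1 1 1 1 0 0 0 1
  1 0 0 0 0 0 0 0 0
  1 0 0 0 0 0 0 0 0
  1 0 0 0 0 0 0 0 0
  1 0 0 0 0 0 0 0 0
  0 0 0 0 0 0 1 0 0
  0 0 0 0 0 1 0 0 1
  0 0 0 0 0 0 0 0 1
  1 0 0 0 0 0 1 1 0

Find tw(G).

A width-1 tree decomposition is:
Bags: B1 = {0, 1}  B2 = {0, 4}  B3 = {0, 8}  B4 = {0, 2}  B5 = {6, 8}  B6 = {7, 8}  B7 = {0, 3}  B8 = {5, 6}
Tree: B1–B2, B2–B3, B1–B4, B3–B5, B3–B6, B3–B7, B5–B8
Every bag has size at most 2, so the width is 2 − 1 = 1 and tw(G) ≤ 1. Any graph with an edge has treewidth ≥ 1, and G has the edge 1–0. Therefore the treewidth is 1.

1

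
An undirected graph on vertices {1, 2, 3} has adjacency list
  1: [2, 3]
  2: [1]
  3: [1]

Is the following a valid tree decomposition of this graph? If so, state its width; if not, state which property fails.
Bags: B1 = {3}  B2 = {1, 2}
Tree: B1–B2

No — edge (1,3) lies in no bag.

A tree decomposition must satisfy three properties: every vertex lies in some bag; for every edge, both endpoints lie together in some bag; and for every vertex, the bags containing it form a connected subtree. Here edge (1,3) lies in no bag, so the decomposition is invalid.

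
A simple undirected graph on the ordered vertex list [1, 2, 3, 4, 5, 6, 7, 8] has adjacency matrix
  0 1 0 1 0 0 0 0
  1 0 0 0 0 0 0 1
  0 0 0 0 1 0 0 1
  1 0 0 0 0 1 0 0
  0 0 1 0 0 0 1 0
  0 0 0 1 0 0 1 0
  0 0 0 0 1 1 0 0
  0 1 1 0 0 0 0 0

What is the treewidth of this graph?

2

A width-2 tree decomposition is:
Bags: B1 = {1, 2, 8}  B2 = {1, 3, 8}  B3 = {1, 3, 5}  B4 = {1, 5, 7}  B5 = {1, 6, 7}  B6 = {1, 4, 6}
Tree: B1–B2, B2–B3, B3–B4, B4–B5, B5–B6
The largest bag has 3 vertices, giving width 2; this decomposition certifies tw(G) ≤ 2. For the lower bound, G contains the cycle 1–2–8–3–5–7–6–4–1, so G is not a forest; only forests have treewidth ≤ 1, hence tw(G) ≥ 2. The upper and lower bounds meet at 2, so that is the treewidth.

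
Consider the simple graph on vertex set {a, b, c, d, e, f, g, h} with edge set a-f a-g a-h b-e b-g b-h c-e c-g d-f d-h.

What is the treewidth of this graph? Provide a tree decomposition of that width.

Every bag has size at most 3, so the width is 3 − 1 = 2 and tw(G) ≤ 2. The edges f–d–h–a–f form a cycle, so G is not a tree and its treewidth is at least 2. Combining the bounds, tw(G) = 2.

Treewidth 2.
One such decomposition:
Bags: B1 = {a, d, f}  B2 = {a, d, h}  B3 = {a, g, h}  B4 = {b, g, h}  B5 = {b, c, g}  B6 = {b, c, e}
Tree: B1–B2, B2–B3, B3–B4, B4–B5, B5–B6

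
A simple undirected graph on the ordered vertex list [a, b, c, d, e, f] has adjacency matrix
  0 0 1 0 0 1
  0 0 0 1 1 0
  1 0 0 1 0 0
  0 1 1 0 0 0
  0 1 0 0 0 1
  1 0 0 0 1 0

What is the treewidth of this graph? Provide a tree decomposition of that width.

Every bag has size at most 3, so the width is 3 − 1 = 2 and tw(G) ≤ 2. For the lower bound, G contains the cycle f–a–c–d–b–e–f, so G is not a forest; only forests have treewidth ≤ 1, hence tw(G) ≥ 2. Combining the bounds, tw(G) = 2.

Treewidth 2.
One such decomposition:
Bags: B1 = {a, c, f}  B2 = {c, d, f}  B3 = {b, d, f}  B4 = {b, e, f}
Tree: B1–B2, B2–B3, B3–B4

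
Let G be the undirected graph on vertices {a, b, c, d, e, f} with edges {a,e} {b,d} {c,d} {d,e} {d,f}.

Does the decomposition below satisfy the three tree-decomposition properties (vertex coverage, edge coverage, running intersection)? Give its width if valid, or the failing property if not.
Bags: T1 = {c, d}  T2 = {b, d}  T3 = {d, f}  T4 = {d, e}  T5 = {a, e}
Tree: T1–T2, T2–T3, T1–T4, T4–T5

Yes; width 1.

Every vertex of G appears in some bag (union = {a, b, c, d, e, f}); every edge is covered by a bag; and for each vertex v the set of bags containing v is connected in the bag tree. The decomposition is therefore valid. The largest bag has 2 vertices, so the width is 1.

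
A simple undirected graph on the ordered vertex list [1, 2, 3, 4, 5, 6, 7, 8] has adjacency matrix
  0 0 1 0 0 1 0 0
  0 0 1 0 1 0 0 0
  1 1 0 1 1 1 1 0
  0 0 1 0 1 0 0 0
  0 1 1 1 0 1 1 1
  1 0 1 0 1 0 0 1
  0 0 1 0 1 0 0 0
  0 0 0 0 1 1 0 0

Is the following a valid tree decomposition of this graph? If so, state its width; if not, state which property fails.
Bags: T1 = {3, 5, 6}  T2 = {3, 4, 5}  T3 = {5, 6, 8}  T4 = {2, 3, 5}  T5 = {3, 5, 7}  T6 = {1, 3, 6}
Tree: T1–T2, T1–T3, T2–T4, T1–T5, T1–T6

Checking the three conditions: (i) the bags cover all of {1, 2, 3, 4, 5, 6, 7, 8}; (ii) for each edge, some bag contains both endpoints; (iii) the bags containing any fixed vertex form a subtree. All hold, so the decomposition is valid with width 3 − 1 = 2.

Yes; width 2.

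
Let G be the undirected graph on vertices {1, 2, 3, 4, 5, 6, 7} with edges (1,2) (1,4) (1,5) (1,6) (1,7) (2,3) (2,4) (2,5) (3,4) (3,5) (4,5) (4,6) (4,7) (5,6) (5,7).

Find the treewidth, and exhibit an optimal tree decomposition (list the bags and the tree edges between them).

Every bag has size at most 4, so the width is 4 − 1 = 3 and tw(G) ≤ 3. On the other hand G contains the 4-clique {1, 2, 4, 5}. A clique must lie in a single bag of any decomposition, so no decomposition can have width below 3. Therefore the treewidth is 3.

Treewidth 3.
Bags: B1 = {2, 3, 4, 5}  B2 = {1, 2, 4, 5}  B3 = {1, 4, 5, 7}  B4 = {1, 4, 5, 6}
Tree: B1–B2, B2–B3, B2–B4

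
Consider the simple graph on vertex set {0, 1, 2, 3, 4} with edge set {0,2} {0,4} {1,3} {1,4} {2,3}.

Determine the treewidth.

A width-2 tree decomposition is:
Bags: B1 = {0, 1, 4}  B2 = {0, 1, 3}  B3 = {0, 2, 3}
Tree: B1–B2, B2–B3
Each bag holds 3 vertices, so the decomposition has width 2, which upper-bounds the treewidth. The edges 0–4–1–3–2–0 form a cycle, so G is not a tree and its treewidth is at least 2. Hence tw(G) = 2 exactly.

2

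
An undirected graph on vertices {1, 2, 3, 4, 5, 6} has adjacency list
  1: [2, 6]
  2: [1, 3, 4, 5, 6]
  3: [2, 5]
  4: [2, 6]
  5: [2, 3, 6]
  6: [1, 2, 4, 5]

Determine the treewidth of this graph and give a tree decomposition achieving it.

Every bag has size at most 3, so the width is 3 − 1 = 2 and tw(G) ≤ 2. For the lower bound, the 3 vertices {2, 3, 5} are pairwise adjacent, and any tree decomposition puts a clique entirely inside one bag — forcing width ≥ 2. The upper and lower bounds meet at 2, so that is the treewidth.

Treewidth 2.
One optimal decomposition is:
Bags: B1 = {2, 4, 6}  B2 = {1, 2, 6}  B3 = {2, 5, 6}  B4 = {2, 3, 5}
Tree: B1–B2, B2–B3, B3–B4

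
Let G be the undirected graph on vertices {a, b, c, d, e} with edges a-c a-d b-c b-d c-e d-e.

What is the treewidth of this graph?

2

A width-2 tree decomposition is:
Bags: B1 = {a, c, d}  B2 = {c, d, e}  B3 = {b, c, d}
Tree: B1–B2, B2–B3
The largest bag has 3 vertices, giving width 2; this decomposition certifies tw(G) ≤ 2. For the lower bound, G contains the cycle d–a–c–e–d, so G is not a forest; only forests have treewidth ≤ 1, hence tw(G) ≥ 2. The upper and lower bounds meet at 2, so that is the treewidth.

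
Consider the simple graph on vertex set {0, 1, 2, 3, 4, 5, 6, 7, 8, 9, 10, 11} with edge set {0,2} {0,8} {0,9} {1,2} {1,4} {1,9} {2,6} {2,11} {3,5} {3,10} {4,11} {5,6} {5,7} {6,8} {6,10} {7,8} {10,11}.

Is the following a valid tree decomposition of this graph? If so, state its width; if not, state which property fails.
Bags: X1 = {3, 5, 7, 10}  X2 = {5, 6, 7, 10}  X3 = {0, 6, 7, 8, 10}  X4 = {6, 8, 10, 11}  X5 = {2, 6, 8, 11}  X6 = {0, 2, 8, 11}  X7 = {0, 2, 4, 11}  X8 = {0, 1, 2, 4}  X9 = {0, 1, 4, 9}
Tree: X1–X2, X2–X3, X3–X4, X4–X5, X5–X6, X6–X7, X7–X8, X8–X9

No — bags containing vertex 0 are not connected in the tree.

A tree decomposition must satisfy three properties: every vertex lies in some bag; for every edge, both endpoints lie together in some bag; and for every vertex, the bags containing it form a connected subtree. Here bags containing vertex 0 are not connected in the tree, so the decomposition is invalid.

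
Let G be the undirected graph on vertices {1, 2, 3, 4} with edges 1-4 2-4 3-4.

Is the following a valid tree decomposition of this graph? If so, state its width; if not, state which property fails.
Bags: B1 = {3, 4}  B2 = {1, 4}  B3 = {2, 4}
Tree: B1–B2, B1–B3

Checking the three conditions: (i) the bags cover all of {1, 2, 3, 4}; (ii) for each edge, some bag contains both endpoints; (iii) the bags containing any fixed vertex form a subtree. All hold, so the decomposition is valid with width 2 − 1 = 1.

Yes; width 1.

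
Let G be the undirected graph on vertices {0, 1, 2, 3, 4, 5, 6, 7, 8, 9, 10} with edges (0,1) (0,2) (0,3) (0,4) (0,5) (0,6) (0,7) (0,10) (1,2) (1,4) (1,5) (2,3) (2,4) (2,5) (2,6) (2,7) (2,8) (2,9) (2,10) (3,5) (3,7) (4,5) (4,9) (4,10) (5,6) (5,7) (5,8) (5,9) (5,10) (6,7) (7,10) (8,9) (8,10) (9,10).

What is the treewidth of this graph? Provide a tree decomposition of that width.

Each bag holds 5 vertices, so the decomposition has width 4, which upper-bounds the treewidth. Conversely, {0, 1, 2, 4, 5} is a clique of size 5, and the vertices of any clique must share a bag in every tree decomposition; so some bag has ≥ 5 vertices and tw(G) ≥ 4. The upper and lower bounds meet at 4, so that is the treewidth.

Treewidth 4.
Bags: B1 = {0, 2, 4, 5, 10}  B2 = {0, 1, 2, 4, 5}  B3 = {2, 4, 5, 9, 10}  B4 = {0, 2, 5, 7, 10}  B5 = {2, 5, 8, 9, 10}  B6 = {0, 2, 5, 6, 7}  B7 = {0, 2, 3, 5, 7}
Tree: B1–B2, B1–B3, B1–B4, B3–B5, B4–B6, B4–B7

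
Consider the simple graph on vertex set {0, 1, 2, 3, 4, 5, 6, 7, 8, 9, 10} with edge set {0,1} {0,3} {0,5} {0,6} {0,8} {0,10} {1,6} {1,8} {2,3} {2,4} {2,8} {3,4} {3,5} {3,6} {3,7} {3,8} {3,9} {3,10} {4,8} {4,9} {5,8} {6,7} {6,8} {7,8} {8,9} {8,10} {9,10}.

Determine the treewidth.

A width-3 tree decomposition is:
Bags: B1 = {0, 1, 6, 8}  B2 = {0, 3, 6, 8}  B3 = {3, 6, 7, 8}  B4 = {0, 3, 8, 10}  B5 = {3, 8, 9, 10}  B6 = {3, 4, 8, 9}  B7 = {2, 3, 4, 8}  B8 = {0, 3, 5, 8}
Tree: B1–B2, B2–B3, B2–B4, B4–B5, B5–B6, B6–B7, B2–B8
Each bag holds 4 vertices, so the decomposition has width 3, which upper-bounds the treewidth. On the other hand G contains the 4-clique {0, 1, 6, 8}. A clique must lie in a single bag of any decomposition, so no decomposition can have width below 3. Therefore the treewidth is 3.

3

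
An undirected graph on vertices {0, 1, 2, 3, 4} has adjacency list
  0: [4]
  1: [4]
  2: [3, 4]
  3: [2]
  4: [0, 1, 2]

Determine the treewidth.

A width-1 tree decomposition is:
Bags: B1 = {2, 4}  B2 = {0, 4}  B3 = {1, 4}  B4 = {2, 3}
Tree: B1–B2, B2–B3, B1–B4
Every bag has size at most 2, so the width is 2 − 1 = 1 and tw(G) ≤ 1. Since G has at least one edge (e.g. 4–2), it is not an edgeless graph, so tw(G) ≥ 1. Combining the bounds, tw(G) = 1.

1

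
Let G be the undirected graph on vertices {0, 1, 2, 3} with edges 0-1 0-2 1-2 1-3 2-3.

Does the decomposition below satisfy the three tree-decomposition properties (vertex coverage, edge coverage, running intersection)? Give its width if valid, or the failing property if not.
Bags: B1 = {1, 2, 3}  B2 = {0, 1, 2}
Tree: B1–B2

Every vertex of G appears in some bag (union = {0, 1, 2, 3}); every edge is covered by a bag; and for each vertex v the set of bags containing v is connected in the bag tree. The decomposition is therefore valid. The largest bag has 3 vertices, so the width is 2.

Yes; width 2.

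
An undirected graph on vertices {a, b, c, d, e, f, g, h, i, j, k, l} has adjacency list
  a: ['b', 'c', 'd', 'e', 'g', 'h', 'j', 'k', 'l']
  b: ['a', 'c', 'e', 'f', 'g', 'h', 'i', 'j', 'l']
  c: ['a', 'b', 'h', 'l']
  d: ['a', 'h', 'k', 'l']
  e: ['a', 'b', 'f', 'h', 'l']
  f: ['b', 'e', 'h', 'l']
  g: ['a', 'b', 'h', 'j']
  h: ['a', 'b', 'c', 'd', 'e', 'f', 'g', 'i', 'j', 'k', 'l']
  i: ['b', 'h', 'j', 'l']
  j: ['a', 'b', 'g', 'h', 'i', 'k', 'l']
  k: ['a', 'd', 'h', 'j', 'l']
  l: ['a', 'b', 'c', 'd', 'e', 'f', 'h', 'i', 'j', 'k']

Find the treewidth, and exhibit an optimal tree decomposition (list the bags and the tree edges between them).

Treewidth 4.
One optimal decomposition is:
Bags: B1 = {a, b, g, h, j}  B2 = {a, b, h, j, l}  B3 = {a, h, j, k, l}  B4 = {a, b, e, h, l}  B5 = {b, e, f, h, l}  B6 = {a, b, c, h, l}  B7 = {b, h, i, j, l}  B8 = {a, d, h, k, l}
Tree: B1–B2, B2–B3, B2–B4, B4–B5, B2–B6, B2–B7, B3–B8

Every bag has size at most 5, so the width is 5 − 1 = 4 and tw(G) ≤ 4. Conversely, {a, b, g, h, j} is a clique of size 5, and the vertices of any clique must share a bag in every tree decomposition; so some bag has ≥ 5 vertices and tw(G) ≥ 4. Combining the bounds, tw(G) = 4.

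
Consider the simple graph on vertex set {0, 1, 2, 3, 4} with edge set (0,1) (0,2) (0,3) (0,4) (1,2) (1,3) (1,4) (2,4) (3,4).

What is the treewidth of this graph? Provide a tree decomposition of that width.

Each bag holds 4 vertices, so the decomposition has width 3, which upper-bounds the treewidth. On the other hand G contains the 4-clique {0, 1, 2, 4}. A clique must lie in a single bag of any decomposition, so no decomposition can have width below 3. Hence tw(G) = 3 exactly.

Treewidth 3.
One optimal decomposition is:
Bags: B1 = {0, 1, 2, 4}  B2 = {0, 1, 3, 4}
Tree: B1–B2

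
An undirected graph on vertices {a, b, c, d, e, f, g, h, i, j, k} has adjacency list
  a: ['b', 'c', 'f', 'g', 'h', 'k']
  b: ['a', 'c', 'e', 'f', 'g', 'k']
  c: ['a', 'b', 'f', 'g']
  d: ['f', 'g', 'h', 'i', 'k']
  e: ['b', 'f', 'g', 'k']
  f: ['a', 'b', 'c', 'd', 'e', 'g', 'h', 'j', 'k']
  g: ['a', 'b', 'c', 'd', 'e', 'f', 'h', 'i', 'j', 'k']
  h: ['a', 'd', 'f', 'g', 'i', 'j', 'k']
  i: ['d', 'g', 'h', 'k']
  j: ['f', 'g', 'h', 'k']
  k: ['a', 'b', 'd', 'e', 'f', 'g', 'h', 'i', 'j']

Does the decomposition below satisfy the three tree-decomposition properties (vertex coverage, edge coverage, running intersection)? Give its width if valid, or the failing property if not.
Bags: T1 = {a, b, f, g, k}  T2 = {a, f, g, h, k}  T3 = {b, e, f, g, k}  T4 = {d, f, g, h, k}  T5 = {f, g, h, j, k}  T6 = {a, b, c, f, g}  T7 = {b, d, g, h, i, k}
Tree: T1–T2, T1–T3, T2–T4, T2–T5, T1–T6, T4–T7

No — bags containing vertex b are not connected in the tree.

A tree decomposition must satisfy three properties: every vertex lies in some bag; for every edge, both endpoints lie together in some bag; and for every vertex, the bags containing it form a connected subtree. Here bags containing vertex b are not connected in the tree, so the decomposition is invalid.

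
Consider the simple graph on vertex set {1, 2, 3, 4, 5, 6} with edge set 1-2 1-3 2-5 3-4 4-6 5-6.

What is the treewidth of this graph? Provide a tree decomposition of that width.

Every bag has size at most 3, so the width is 3 − 1 = 2 and tw(G) ≤ 2. The edges 6–4–3–1–2–5–6 form a cycle, so G is not a tree and its treewidth is at least 2. Hence tw(G) = 2 exactly.

Treewidth 2.
One optimal decomposition is:
Bags: B1 = {3, 4, 6}  B2 = {1, 3, 6}  B3 = {1, 2, 6}  B4 = {2, 5, 6}
Tree: B1–B2, B2–B3, B3–B4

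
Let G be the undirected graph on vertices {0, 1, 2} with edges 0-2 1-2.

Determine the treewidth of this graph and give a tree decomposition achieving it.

Every bag has size at most 2, so the width is 2 − 1 = 1 and tw(G) ≤ 1. G has an edge, so its treewidth is at least 1. Hence tw(G) = 1 exactly.

Treewidth 1.
One such decomposition:
Bags: B1 = {0, 2}  B2 = {1, 2}
Tree: B1–B2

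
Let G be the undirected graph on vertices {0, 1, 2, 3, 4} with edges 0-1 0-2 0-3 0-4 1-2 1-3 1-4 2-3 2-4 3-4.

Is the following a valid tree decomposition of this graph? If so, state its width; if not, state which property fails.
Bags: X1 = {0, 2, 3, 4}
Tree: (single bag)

A tree decomposition must satisfy three properties: every vertex lies in some bag; for every edge, both endpoints lie together in some bag; and for every vertex, the bags containing it form a connected subtree. Here vertex 1 appears in no bag, so the decomposition is invalid.

No — vertex 1 appears in no bag.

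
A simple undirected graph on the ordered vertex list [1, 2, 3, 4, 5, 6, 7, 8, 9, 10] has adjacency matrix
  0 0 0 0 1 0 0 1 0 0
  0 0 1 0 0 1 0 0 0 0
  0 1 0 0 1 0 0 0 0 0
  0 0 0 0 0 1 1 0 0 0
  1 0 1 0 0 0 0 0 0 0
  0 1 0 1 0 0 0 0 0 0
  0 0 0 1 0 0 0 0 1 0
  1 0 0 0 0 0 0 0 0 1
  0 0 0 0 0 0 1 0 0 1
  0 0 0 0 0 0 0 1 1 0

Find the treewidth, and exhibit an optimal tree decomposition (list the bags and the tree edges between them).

Every bag has size at most 3, so the width is 3 − 1 = 2 and tw(G) ≤ 2. Since 7–9–10–8–1–5–3–2–6–4–7 is a cycle in G, G is not acyclic. Forests are exactly the graphs of treewidth ≤ 1, so tw(G) ≥ 2. The upper and lower bounds meet at 2, so that is the treewidth.

Treewidth 2.
Bags: B1 = {7, 9, 10}  B2 = {7, 8, 10}  B3 = {1, 7, 8}  B4 = {1, 5, 7}  B5 = {3, 5, 7}  B6 = {2, 3, 7}  B7 = {2, 6, 7}  B8 = {4, 6, 7}
Tree: B1–B2, B2–B3, B3–B4, B4–B5, B5–B6, B6–B7, B7–B8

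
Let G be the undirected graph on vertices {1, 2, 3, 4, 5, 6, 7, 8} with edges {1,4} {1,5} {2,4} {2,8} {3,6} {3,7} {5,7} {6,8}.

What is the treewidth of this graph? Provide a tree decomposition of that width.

Treewidth 2.
Bags: B1 = {1, 4, 5}  B2 = {2, 4, 5}  B3 = {2, 5, 8}  B4 = {5, 6, 8}  B5 = {3, 5, 6}  B6 = {3, 5, 7}
Tree: B1–B2, B2–B3, B3–B4, B4–B5, B5–B6

Each bag holds 3 vertices, so the decomposition has width 2, which upper-bounds the treewidth. For the lower bound, G contains the cycle 5–1–4–2–8–6–3–7–5, so G is not a forest; only forests have treewidth ≤ 1, hence tw(G) ≥ 2. The upper and lower bounds meet at 2, so that is the treewidth.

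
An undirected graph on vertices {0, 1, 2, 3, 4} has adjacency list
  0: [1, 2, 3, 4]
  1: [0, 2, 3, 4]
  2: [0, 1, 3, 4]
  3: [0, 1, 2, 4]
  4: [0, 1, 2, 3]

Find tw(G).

A width-4 tree decomposition is:
Bags: B1 = {0, 1, 2, 3, 4}
Tree: (single bag)
With just one bag of size 5, the width is 5 − 1 = 4, so tw(G) ≤ 4. On the other hand G contains the 5-clique {0, 1, 2, 3, 4}. A clique must lie in a single bag of any decomposition, so no decomposition can have width below 4. Therefore the treewidth is 4.

4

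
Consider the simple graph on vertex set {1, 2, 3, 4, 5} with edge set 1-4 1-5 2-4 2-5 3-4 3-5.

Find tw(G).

A width-2 tree decomposition is:
Bags: B1 = {2, 4, 5}  B2 = {1, 4, 5}  B3 = {3, 4, 5}
Tree: B1–B2, B2–B3
Each bag holds 3 vertices, so the decomposition has width 2, which upper-bounds the treewidth. Since 4–2–5–1–4 is a cycle in G, G is not acyclic. Forests are exactly the graphs of treewidth ≤ 1, so tw(G) ≥ 2. The upper and lower bounds meet at 2, so that is the treewidth.

2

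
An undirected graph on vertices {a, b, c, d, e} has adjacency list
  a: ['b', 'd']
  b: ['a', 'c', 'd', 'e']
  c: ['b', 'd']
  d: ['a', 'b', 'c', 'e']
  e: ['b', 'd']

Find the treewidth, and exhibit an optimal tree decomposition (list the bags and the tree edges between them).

Treewidth 2.
One such decomposition:
Bags: B1 = {a, b, d}  B2 = {b, c, d}  B3 = {b, d, e}
Tree: B1–B2, B2–B3

The largest bag has 3 vertices, giving width 2; this decomposition certifies tw(G) ≤ 2. For the lower bound, the 3 vertices {b, d, e} are pairwise adjacent, and any tree decomposition puts a clique entirely inside one bag — forcing width ≥ 2. The upper and lower bounds meet at 2, so that is the treewidth.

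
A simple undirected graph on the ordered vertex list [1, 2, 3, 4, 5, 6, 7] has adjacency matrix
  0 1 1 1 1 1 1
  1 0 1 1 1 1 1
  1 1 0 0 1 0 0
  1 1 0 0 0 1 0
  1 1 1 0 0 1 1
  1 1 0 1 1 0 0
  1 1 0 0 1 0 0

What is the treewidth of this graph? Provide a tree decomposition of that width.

Treewidth 3.
One such decomposition:
Bags: B1 = {1, 2, 5, 6}  B2 = {1, 2, 4, 6}  B3 = {1, 2, 3, 5}  B4 = {1, 2, 5, 7}
Tree: B1–B2, B1–B3, B3–B4

The largest bag has 4 vertices, giving width 3; this decomposition certifies tw(G) ≤ 3. Conversely, {1, 2, 4, 6} is a clique of size 4, and the vertices of any clique must share a bag in every tree decomposition; so some bag has ≥ 4 vertices and tw(G) ≥ 3. Combining the bounds, tw(G) = 3.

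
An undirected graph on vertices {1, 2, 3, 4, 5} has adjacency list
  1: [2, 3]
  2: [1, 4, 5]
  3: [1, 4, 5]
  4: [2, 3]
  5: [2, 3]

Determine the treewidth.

A width-2 tree decomposition is:
Bags: B1 = {2, 3, 4}  B2 = {2, 3, 5}  B3 = {1, 2, 3}
Tree: B1–B2, B2–B3
Each bag holds 3 vertices, so the decomposition has width 2, which upper-bounds the treewidth. Since 2–4–3–5–2 is a cycle in G, G is not acyclic. Forests are exactly the graphs of treewidth ≤ 1, so tw(G) ≥ 2. Hence tw(G) = 2 exactly.

2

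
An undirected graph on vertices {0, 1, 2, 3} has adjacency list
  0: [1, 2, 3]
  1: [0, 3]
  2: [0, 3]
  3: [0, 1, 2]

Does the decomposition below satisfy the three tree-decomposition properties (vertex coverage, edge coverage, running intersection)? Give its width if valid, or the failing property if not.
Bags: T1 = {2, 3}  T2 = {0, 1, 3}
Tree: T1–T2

No — edge (0,2) lies in no bag.

A tree decomposition must satisfy three properties: every vertex lies in some bag; for every edge, both endpoints lie together in some bag; and for every vertex, the bags containing it form a connected subtree. Here edge (0,2) lies in no bag, so the decomposition is invalid.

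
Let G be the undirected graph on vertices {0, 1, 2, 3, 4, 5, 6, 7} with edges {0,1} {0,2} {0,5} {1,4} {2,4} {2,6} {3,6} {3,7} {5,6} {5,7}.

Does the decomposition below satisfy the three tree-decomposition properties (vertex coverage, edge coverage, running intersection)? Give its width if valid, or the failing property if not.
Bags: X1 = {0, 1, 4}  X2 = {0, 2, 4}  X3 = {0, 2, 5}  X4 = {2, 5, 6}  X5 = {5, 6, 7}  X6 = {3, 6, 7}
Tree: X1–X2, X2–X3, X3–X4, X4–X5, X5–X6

Yes; width 2.

Every vertex of G appears in some bag (union = {0, 1, 2, 3, 4, 5, 6, 7}); every edge is covered by a bag; and for each vertex v the set of bags containing v is connected in the bag tree. The decomposition is therefore valid. The largest bag has 3 vertices, so the width is 2.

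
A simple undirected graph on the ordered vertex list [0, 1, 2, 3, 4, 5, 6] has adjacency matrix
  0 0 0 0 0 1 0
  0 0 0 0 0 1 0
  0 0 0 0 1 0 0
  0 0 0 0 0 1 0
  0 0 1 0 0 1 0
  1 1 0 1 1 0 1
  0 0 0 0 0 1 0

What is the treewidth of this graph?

1

A width-1 tree decomposition is:
Bags: B1 = {4, 5}  B2 = {2, 4}  B3 = {1, 5}  B4 = {0, 5}  B5 = {5, 6}  B6 = {3, 5}
Tree: B1–B2, B1–B3, B1–B4, B1–B5, B5–B6
Each bag holds 2 vertices, so the decomposition has width 1, which upper-bounds the treewidth. G has an edge, so its treewidth is at least 1. Combining the bounds, tw(G) = 1.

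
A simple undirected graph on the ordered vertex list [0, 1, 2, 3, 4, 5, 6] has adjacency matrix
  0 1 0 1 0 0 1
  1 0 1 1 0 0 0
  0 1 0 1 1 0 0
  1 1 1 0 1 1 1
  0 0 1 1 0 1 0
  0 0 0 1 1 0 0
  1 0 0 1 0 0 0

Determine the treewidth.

2

A width-2 tree decomposition is:
Bags: B1 = {0, 1, 3}  B2 = {1, 2, 3}  B3 = {2, 3, 4}  B4 = {3, 4, 5}  B5 = {0, 3, 6}
Tree: B1–B2, B2–B3, B3–B4, B1–B5
Each bag holds 3 vertices, so the decomposition has width 2, which upper-bounds the treewidth. On the other hand G contains the 3-clique {0, 1, 3}. A clique must lie in a single bag of any decomposition, so no decomposition can have width below 2. The upper and lower bounds meet at 2, so that is the treewidth.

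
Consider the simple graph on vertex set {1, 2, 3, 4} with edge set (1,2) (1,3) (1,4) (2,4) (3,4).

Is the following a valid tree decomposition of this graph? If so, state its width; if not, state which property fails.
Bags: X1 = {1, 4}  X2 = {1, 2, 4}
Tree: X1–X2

No — vertex 3 appears in no bag.

A tree decomposition must satisfy three properties: every vertex lies in some bag; for every edge, both endpoints lie together in some bag; and for every vertex, the bags containing it form a connected subtree. Here vertex 3 appears in no bag, so the decomposition is invalid.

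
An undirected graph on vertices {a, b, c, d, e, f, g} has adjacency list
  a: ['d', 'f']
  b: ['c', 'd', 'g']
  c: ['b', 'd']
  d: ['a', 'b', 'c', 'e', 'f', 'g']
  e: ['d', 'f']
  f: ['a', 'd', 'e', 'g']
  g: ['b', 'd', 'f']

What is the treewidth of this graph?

2

A width-2 tree decomposition is:
Bags: B1 = {a, d, f}  B2 = {d, f, g}  B3 = {b, d, g}  B4 = {b, c, d}  B5 = {d, e, f}
Tree: B1–B2, B2–B3, B3–B4, B1–B5
The largest bag has 3 vertices, giving width 2; this decomposition certifies tw(G) ≤ 2. For the lower bound, the 3 vertices {b, c, d} are pairwise adjacent, and any tree decomposition puts a clique entirely inside one bag — forcing width ≥ 2. Therefore the treewidth is 2.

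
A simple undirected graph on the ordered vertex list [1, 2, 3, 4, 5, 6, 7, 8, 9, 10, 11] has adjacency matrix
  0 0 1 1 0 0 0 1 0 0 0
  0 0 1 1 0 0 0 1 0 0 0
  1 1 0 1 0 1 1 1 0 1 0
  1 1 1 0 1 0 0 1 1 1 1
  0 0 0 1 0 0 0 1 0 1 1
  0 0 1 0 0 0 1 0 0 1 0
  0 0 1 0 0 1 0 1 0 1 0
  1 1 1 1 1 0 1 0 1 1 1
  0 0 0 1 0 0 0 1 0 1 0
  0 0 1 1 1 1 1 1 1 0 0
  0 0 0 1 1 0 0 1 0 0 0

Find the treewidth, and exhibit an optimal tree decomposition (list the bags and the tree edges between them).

Treewidth 3.
Bags: B1 = {3, 4, 8, 10}  B2 = {4, 5, 8, 10}  B3 = {4, 5, 8, 11}  B4 = {3, 7, 8, 10}  B5 = {3, 6, 7, 10}  B6 = {1, 3, 4, 8}  B7 = {4, 8, 9, 10}  B8 = {2, 3, 4, 8}
Tree: B1–B2, B2–B3, B1–B4, B4–B5, B1–B6, B2–B7, B6–B8

The largest bag has 4 vertices, giving width 3; this decomposition certifies tw(G) ≤ 3. Conversely, {4, 5, 8, 11} is a clique of size 4, and the vertices of any clique must share a bag in every tree decomposition; so some bag has ≥ 4 vertices and tw(G) ≥ 3. Therefore the treewidth is 3.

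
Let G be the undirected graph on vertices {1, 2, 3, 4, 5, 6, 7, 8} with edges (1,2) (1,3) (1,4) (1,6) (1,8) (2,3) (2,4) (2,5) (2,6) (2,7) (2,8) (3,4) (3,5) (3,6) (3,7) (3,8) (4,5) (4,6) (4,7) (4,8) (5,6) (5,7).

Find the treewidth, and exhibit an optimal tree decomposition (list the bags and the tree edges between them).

Treewidth 4.
Bags: B1 = {1, 2, 3, 4, 6}  B2 = {1, 2, 3, 4, 8}  B3 = {2, 3, 4, 5, 6}  B4 = {2, 3, 4, 5, 7}
Tree: B1–B2, B1–B3, B3–B4

The largest bag has 5 vertices, giving width 4; this decomposition certifies tw(G) ≤ 4. Conversely, {1, 2, 3, 4, 8} is a clique of size 5, and the vertices of any clique must share a bag in every tree decomposition; so some bag has ≥ 5 vertices and tw(G) ≥ 4. The upper and lower bounds meet at 4, so that is the treewidth.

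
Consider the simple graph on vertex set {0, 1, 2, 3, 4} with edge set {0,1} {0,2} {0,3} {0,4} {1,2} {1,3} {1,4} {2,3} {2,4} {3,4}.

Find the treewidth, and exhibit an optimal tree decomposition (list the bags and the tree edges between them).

Treewidth 4.
One such decomposition:
Bags: B1 = {0, 1, 2, 3, 4}
Tree: (single bag)

With just one bag of size 5, the width is 5 − 1 = 4, so tw(G) ≤ 4. Conversely, {0, 1, 2, 3, 4} is a clique of size 5, and the vertices of any clique must share a bag in every tree decomposition; so some bag has ≥ 5 vertices and tw(G) ≥ 4. Therefore the treewidth is 4.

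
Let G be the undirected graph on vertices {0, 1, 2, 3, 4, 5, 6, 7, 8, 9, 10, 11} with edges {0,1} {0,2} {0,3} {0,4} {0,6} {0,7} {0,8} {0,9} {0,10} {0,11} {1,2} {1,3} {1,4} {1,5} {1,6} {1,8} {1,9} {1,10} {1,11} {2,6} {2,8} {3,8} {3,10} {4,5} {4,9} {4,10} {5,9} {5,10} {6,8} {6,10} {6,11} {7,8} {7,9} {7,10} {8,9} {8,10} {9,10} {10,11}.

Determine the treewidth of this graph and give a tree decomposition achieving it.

The largest bag has 5 vertices, giving width 4; this decomposition certifies tw(G) ≤ 4. For the lower bound, the 5 vertices {0, 1, 2, 6, 8} are pairwise adjacent, and any tree decomposition puts a clique entirely inside one bag — forcing width ≥ 4. Therefore the treewidth is 4.

Treewidth 4.
One optimal decomposition is:
Bags: B1 = {0, 1, 8, 9, 10}  B2 = {0, 1, 6, 8, 10}  B3 = {0, 1, 2, 6, 8}  B4 = {0, 1, 4, 9, 10}  B5 = {1, 4, 5, 9, 10}  B6 = {0, 1, 6, 10, 11}  B7 = {0, 7, 8, 9, 10}  B8 = {0, 1, 3, 8, 10}
Tree: B1–B2, B2–B3, B1–B4, B4–B5, B2–B6, B1–B7, B1–B8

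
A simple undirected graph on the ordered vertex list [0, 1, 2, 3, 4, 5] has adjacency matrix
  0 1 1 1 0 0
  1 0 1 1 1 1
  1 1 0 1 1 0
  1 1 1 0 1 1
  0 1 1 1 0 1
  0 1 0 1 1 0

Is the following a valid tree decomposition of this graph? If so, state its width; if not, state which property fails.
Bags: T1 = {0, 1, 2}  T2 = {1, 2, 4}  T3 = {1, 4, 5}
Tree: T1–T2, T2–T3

No — vertex 3 appears in no bag.

A tree decomposition must satisfy three properties: every vertex lies in some bag; for every edge, both endpoints lie together in some bag; and for every vertex, the bags containing it form a connected subtree. Here vertex 3 appears in no bag, so the decomposition is invalid.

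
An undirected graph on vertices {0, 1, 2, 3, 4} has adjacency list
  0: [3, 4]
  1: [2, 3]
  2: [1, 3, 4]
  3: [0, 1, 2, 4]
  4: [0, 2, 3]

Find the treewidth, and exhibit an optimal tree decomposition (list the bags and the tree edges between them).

Treewidth 2.
Bags: B1 = {2, 3, 4}  B2 = {1, 2, 3}  B3 = {0, 3, 4}
Tree: B1–B2, B1–B3

Each bag holds 3 vertices, so the decomposition has width 2, which upper-bounds the treewidth. For the lower bound, the 3 vertices {0, 3, 4} are pairwise adjacent, and any tree decomposition puts a clique entirely inside one bag — forcing width ≥ 2. Combining the bounds, tw(G) = 2.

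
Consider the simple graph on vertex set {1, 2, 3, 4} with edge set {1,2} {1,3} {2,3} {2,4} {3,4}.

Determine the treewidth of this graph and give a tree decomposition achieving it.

The largest bag has 3 vertices, giving width 2; this decomposition certifies tw(G) ≤ 2. On the other hand G contains the 3-clique {1, 2, 3}. A clique must lie in a single bag of any decomposition, so no decomposition can have width below 2. Therefore the treewidth is 2.

Treewidth 2.
Bags: B1 = {1, 2, 3}  B2 = {2, 3, 4}
Tree: B1–B2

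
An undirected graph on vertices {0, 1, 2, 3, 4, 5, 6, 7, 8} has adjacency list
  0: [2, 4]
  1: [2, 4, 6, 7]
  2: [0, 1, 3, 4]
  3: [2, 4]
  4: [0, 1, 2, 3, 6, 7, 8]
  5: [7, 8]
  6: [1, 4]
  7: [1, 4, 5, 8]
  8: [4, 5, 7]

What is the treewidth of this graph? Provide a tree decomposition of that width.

The largest bag has 3 vertices, giving width 2; this decomposition certifies tw(G) ≤ 2. Conversely, {0, 2, 4} is a clique of size 3, and the vertices of any clique must share a bag in every tree decomposition; so some bag has ≥ 3 vertices and tw(G) ≥ 2. Combining the bounds, tw(G) = 2.

Treewidth 2.
One optimal decomposition is:
Bags: B1 = {1, 4, 7}  B2 = {1, 2, 4}  B3 = {1, 4, 6}  B4 = {0, 2, 4}  B5 = {4, 7, 8}  B6 = {2, 3, 4}  B7 = {5, 7, 8}
Tree: B1–B2, B1–B3, B2–B4, B1–B5, B4–B6, B5–B7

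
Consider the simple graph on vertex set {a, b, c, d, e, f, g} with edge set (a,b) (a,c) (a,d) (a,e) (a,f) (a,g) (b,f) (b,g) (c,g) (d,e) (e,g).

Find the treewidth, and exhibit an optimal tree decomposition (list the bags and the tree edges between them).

Treewidth 2.
Bags: B1 = {a, c, g}  B2 = {a, b, g}  B3 = {a, b, f}  B4 = {a, e, g}  B5 = {a, d, e}
Tree: B1–B2, B2–B3, B1–B4, B4–B5

Each bag holds 3 vertices, so the decomposition has width 2, which upper-bounds the treewidth. For the lower bound, the 3 vertices {a, d, e} are pairwise adjacent, and any tree decomposition puts a clique entirely inside one bag — forcing width ≥ 2. Therefore the treewidth is 2.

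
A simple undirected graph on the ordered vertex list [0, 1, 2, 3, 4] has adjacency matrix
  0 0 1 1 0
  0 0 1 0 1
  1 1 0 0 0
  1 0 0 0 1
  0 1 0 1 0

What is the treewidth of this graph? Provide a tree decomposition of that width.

Every bag has size at most 3, so the width is 3 − 1 = 2 and tw(G) ≤ 2. Since 1–2–0–3–4–1 is a cycle in G, G is not acyclic. Forests are exactly the graphs of treewidth ≤ 1, so tw(G) ≥ 2. The upper and lower bounds meet at 2, so that is the treewidth.

Treewidth 2.
Bags: B1 = {0, 1, 2}  B2 = {0, 1, 3}  B3 = {1, 3, 4}
Tree: B1–B2, B2–B3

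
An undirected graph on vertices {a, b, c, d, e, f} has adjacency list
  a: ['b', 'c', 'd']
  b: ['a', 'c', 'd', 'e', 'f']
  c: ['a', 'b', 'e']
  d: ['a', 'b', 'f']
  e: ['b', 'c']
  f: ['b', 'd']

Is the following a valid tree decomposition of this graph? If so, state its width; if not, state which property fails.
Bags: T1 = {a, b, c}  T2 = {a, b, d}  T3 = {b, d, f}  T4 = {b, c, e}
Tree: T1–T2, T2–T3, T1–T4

Checking the three conditions: (i) the bags cover all of {a, b, c, d, e, f}; (ii) for each edge, some bag contains both endpoints; (iii) the bags containing any fixed vertex form a subtree. All hold, so the decomposition is valid with width 3 − 1 = 2.

Yes; width 2.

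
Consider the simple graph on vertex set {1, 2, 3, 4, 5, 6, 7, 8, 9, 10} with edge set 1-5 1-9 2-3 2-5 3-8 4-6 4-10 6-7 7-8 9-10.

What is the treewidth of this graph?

A width-2 tree decomposition is:
Bags: B1 = {3, 7, 8}  B2 = {2, 3, 7}  B3 = {2, 5, 7}  B4 = {1, 5, 7}  B5 = {1, 7, 9}  B6 = {7, 9, 10}  B7 = {4, 7, 10}  B8 = {4, 6, 7}
Tree: B1–B2, B2–B3, B3–B4, B4–B5, B5–B6, B6–B7, B7–B8
The largest bag has 3 vertices, giving width 2; this decomposition certifies tw(G) ≤ 2. Since 7–8–3–2–5–1–9–10–4–6–7 is a cycle in G, G is not acyclic. Forests are exactly the graphs of treewidth ≤ 1, so tw(G) ≥ 2. Combining the bounds, tw(G) = 2.

2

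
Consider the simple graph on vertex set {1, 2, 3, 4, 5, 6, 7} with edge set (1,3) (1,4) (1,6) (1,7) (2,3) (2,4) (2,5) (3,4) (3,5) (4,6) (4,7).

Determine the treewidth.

2

A width-2 tree decomposition is:
Bags: B1 = {1, 4, 6}  B2 = {1, 4, 7}  B3 = {1, 3, 4}  B4 = {2, 3, 4}  B5 = {2, 3, 5}
Tree: B1–B2, B2–B3, B3–B4, B4–B5
Every bag has size at most 3, so the width is 3 − 1 = 2 and tw(G) ≤ 2. For the lower bound, the 3 vertices {1, 3, 4} are pairwise adjacent, and any tree decomposition puts a clique entirely inside one bag — forcing width ≥ 2. The upper and lower bounds meet at 2, so that is the treewidth.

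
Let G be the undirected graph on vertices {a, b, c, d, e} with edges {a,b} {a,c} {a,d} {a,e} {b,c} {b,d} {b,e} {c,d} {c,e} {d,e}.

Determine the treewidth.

4

A width-4 tree decomposition is:
Bags: B1 = {a, b, c, d, e}
Tree: (single bag)
With just one bag of size 5, the width is 5 − 1 = 4, so tw(G) ≤ 4. For the lower bound, the 5 vertices {a, b, c, d, e} are pairwise adjacent, and any tree decomposition puts a clique entirely inside one bag — forcing width ≥ 4. The upper and lower bounds meet at 4, so that is the treewidth.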